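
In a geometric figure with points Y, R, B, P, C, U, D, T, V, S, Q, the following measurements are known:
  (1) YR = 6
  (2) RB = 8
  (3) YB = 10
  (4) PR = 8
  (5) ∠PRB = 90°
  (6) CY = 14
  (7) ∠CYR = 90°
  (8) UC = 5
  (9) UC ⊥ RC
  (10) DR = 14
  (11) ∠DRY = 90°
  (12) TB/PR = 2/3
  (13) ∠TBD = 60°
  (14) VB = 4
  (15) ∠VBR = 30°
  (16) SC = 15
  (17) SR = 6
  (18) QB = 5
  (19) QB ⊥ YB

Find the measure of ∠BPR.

Step 1: By the law of cosines on triangle PRB: PB² = 8² + 8² − 2·8·8·cos(90°) = 128, so PB = 8·√2.
Step 2: By the inverse law of cosines on triangle BPR: cos(∠BPR) = ((8·√2)² + 8² − 8²) / (2·8·√2·8) = 128/181.02 = 0.7071, so ∠BPR = 45°.

Therefore, the measure of angle ∠BPR = 45°.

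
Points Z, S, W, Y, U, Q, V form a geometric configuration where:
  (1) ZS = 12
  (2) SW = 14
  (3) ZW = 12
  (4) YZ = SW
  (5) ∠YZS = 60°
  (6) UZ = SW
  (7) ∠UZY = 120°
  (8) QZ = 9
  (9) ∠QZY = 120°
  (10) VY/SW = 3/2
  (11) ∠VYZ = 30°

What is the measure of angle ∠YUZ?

From the given relations: UZ = SW = 14; YZ = SW = 14.
Step 1: By the law of cosines on triangle UZY: UY² = 14² + 14² − 2·14·14·cos(120°) = 588, so UY = 14·√3.
Step 2: By the inverse law of cosines on triangle YUZ: cos(∠YUZ) = ((14·√3)² + 14² − 14²) / (2·14·√3·14) = 588/678.96 = 0.866, so ∠YUZ = 30°.

Therefore, the measure of angle ∠YUZ = 30°.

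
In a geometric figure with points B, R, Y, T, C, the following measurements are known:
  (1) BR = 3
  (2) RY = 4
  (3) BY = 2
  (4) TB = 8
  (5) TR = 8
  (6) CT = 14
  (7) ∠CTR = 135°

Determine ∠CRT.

Step 1: By the law of cosines on triangle RTC: RC² = 8² + 14² − 2·8·14·cos(135°) = 418.39, so RC ≈ 20.45.
Step 2: By the inverse law of cosines on triangle CRT: cos(∠CRT) = (20.45² + 8² − 14²) / (2·20.45·8) = 286.39/327.27 = 0.8751, so ∠CRT = 28.95°.

Therefore, the measure of angle ∠CRT = 28.95°.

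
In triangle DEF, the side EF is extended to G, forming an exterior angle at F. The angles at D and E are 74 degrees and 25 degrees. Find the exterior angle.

The interior angle at F is 180 - 74 - 25 = 81 degrees.
The exterior angle and interior angle at F are supplementary:
Exterior angle = 180 - 81 = 99 degrees.

99 degrees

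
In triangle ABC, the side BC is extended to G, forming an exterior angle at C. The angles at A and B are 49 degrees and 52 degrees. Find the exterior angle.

By the exterior angle theorem, an exterior angle of a triangle equals the sum of the two remote interior angles.
Exterior angle = angle A + angle B
Exterior angle = 49 + 52 = 101 degrees

101 degrees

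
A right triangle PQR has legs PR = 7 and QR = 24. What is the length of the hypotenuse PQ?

PQ = sqrt(7^2 + 24^2) = sqrt(625) = 25

25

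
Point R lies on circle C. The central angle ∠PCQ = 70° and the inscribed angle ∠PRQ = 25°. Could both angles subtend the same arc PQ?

By the inscribed angle theorem, the inscribed angle for a central angle of 70° should be 70° / 2 = 35°.
The given inscribed angle is 25°, which does not equal 35°.
Therefore, no, they do not correspond to the same arc.

No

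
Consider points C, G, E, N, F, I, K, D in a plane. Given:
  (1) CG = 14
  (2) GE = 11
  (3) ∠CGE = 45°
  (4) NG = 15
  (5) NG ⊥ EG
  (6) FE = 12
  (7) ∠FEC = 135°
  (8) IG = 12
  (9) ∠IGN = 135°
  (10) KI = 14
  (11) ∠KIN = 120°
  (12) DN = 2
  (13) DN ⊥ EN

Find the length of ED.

Step 1: By the law of cosines on triangle EGN: EN² = 11² + 15² − 2·11·15·cos(90°) = 346, so EN ≈ 18.6.
Step 2: By the law of cosines on triangle END: ED² = 18.6² + 2² − 2·18.6·2·cos(90°) = 350, so ED = 5·√14.

Therefore, the length of ED = 5·√14.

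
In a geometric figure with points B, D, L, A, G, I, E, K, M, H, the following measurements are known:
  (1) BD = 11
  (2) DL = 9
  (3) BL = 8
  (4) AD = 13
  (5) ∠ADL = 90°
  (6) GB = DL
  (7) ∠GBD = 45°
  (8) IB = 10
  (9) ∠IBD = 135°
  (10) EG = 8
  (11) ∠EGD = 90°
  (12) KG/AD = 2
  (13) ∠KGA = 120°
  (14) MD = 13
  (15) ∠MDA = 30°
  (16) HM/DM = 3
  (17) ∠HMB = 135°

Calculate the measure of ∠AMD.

Step 1: By the law of cosines on triangle MDA: MA² = 13² + 13² − 2·13·13·cos(30°) = 45.28, so MA ≈ 6.73.
Step 2: By the inverse law of cosines on triangle AMD: cos(∠AMD) = (6.73² + 13² − 13²) / (2·6.73·13) = 45.28/174.96 = 0.2588, so ∠AMD = 75°.

Therefore, the measure of angle ∠AMD = 75°.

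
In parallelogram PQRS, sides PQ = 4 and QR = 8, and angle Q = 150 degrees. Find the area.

Area = 4 * 8 * sin(150°) = 32 * 1/2 = 16

16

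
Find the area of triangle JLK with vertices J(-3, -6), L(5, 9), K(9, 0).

The Shoelace formula computes the area from vertex coordinates by summing cross products.
For vertices (-3,-6), (5,9), (9,0):
Signed sum = -3*9 - 5*-6 + 5*0 - 9*9 + 9*-6 - -3*0
= 3 + -81 + -54 = -132
Area = (1/2)|-132| = 66.

66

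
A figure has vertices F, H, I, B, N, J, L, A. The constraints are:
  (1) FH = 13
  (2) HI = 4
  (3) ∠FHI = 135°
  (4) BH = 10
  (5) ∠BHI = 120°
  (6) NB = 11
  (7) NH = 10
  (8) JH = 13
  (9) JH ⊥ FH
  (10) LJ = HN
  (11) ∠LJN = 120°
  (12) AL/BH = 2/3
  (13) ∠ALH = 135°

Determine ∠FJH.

Step 1: By the law of cosines on triangle JHF: JF² = 13² + 13² − 2·13·13·cos(90°) = 338, so JF = 13·√2.
Step 2: By the inverse law of cosines on triangle FJH: cos(∠FJH) = ((13·√2)² + 13² − 13²) / (2·13·√2·13) = 338/478 = 0.7071, so ∠FJH = 45°.

Therefore, the measure of angle ∠FJH = 45°.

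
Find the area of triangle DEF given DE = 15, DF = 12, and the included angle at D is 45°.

When two sides and the included angle are known, the area formula is (1/2)ab sin(C).
The height from one side to the opposite vertex is 12 sin(45°) = 6*sqrt(2).
Area = (1/2) * 15 * 6*sqrt(2) = 45*sqrt(2).

45*sqrt(2)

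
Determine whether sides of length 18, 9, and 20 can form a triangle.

Sort the sides: 9, 18, 20.
It suffices to check that the sum of the two smallest exceeds the largest:
9 + 18 = 27 > 20. ✓
Yes, a valid triangle can be formed.

Yes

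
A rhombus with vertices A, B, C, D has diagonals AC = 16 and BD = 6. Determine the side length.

The diagonals of a rhombus bisect each other at right angles.
Half-diagonals: 16/2 = 8 and 6/2 = 3
side = sqrt(8^2 + 3^2)
side = sqrt(64 + 9)
side = sqrt(73)

sqrt(73)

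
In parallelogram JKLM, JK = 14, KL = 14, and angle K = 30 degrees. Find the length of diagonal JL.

Law of cosines: d^2 = 14^2 + 14^2 - 2(14)(14)cos(30°) = 392 - 196*sqrt(3), so d = 14*sqrt(2 - sqrt(3)).

14*sqrt(2 - sqrt(3))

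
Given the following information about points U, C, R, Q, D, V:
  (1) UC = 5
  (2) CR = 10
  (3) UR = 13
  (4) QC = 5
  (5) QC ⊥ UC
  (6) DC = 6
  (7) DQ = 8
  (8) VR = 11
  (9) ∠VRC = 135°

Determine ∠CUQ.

Step 1: By the law of cosines on triangle UCQ: UQ² = 5² + 5² − 2·5·5·cos(90°) = 50, so UQ = 5·√2.
Step 2: By the inverse law of cosines on triangle CUQ: cos(∠CUQ) = (5² + (5·√2)² − 5²) / (2·5·5·√2) = 50/70.71 = 0.7071, so ∠CUQ = 45°.

Therefore, the measure of angle ∠CUQ = 45°.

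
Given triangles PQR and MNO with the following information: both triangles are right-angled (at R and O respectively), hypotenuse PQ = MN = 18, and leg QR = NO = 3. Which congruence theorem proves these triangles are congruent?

Consider the given information: both triangles are right-angled (at R and O respectively), hypotenuse PQ = MN = 18, and leg QR = NO = 3
This is not SSS or ASA: SSS requires all three pairs of sides, but we don't have that. ASA requires two angles and the side between them.
The correct criterion is HL. The hypotenuse and one leg of two right triangles are equal (Hypotenuse-Leg).

HL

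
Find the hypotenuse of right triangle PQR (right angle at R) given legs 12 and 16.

In a right triangle, the square of the hypotenuse equals the sum of the squares of the two legs.
The legs are 12 and 16, so the hypotenuse = sqrt(144 + 256) = sqrt(400) = 20.

20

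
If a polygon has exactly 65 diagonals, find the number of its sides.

Using d = n(n - 3)/2, we solve 65 = n(n - 3)/2.
So n(n - 3) = 130.
Testing n = 13: 13 * 10 = 130 = 130. Correct.
The polygon has 13 sides.

13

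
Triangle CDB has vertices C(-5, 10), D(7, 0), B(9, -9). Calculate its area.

Shoelace: Area = (1/2)|-5(0--9) + 7(-9-10) + 9(10-0)| = (1/2)(88) = 44

44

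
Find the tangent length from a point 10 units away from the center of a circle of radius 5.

The tangent, radius, and line from the external point to the center form a right triangle.
The right angle is where the tangent meets the radius.
By the Pythagorean theorem: tangent² + 5² = 10²
tangent² = 100 - 25 = 75
tangent = 5*sqrt(3)

5*sqrt(3)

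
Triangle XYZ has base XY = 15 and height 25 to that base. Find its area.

Area = (1/2) * base * height
Area = (1/2) * 15 * 25
Area = 375/2

375/2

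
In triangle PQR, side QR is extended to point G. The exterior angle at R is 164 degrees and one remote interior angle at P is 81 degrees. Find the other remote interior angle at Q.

The exterior angle theorem states that an exterior angle equals the sum of the two non-adjacent interior angles.
So 164 = 81 + angle Q, which gives angle Q = 164 - 81 = 83 degrees.

83 degrees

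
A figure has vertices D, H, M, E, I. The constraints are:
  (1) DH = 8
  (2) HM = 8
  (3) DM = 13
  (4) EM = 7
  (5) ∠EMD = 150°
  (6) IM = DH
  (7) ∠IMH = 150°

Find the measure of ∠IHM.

From the given relations: IM = DH = 8.
Step 1: By the law of cosines on triangle HMI: HI² = 8² + 8² − 2·8·8·cos(150°) = 238.85, so HI ≈ 15.45.
Step 2: By the inverse law of cosines on triangle IHM: cos(∠IHM) = (15.45² + 8² − 8²) / (2·15.45·8) = 238.85/247.28 = 0.9659, so ∠IHM = 15°.

Therefore, the measure of angle ∠IHM = 15°.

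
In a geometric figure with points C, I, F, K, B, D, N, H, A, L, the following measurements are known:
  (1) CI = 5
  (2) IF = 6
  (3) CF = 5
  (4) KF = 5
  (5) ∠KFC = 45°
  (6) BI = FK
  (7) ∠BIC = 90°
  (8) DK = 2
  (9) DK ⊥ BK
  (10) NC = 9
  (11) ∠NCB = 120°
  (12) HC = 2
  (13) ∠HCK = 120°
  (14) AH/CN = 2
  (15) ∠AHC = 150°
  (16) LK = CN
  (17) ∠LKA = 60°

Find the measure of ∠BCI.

From the given relations: BI = FK = 5.
Step 1: By the law of cosines on triangle CIB: CB² = 5² + 5² − 2·5·5·cos(90°) = 50, so CB = 5·√2.
Step 2: By the inverse law of cosines on triangle BCI: cos(∠BCI) = ((5·√2)² + 5² − 5²) / (2·5·√2·5) = 50/70.71 = 0.7071, so ∠BCI = 45°.

Therefore, the measure of angle ∠BCI = 45°.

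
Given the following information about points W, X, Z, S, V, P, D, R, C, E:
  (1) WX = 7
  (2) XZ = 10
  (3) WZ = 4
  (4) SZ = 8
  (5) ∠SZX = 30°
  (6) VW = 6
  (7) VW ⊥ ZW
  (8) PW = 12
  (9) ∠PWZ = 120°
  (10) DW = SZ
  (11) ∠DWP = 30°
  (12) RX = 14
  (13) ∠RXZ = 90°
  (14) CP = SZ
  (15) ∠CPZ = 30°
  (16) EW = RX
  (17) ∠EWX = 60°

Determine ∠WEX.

From the given relations: EW = RX = 14.
Step 1: By the law of cosines on triangle EWX: EX² = 14² + 7² − 2·14·7·cos(60°) = 147, so EX = 7·√3.
Step 2: By the inverse law of cosines on triangle WEX: cos(∠WEX) = (14² + (7·√3)² − 7²) / (2·14·7·√3) = 294/339.48 = 0.866, so ∠WEX = 30°.

Therefore, the measure of angle ∠WEX = 30°.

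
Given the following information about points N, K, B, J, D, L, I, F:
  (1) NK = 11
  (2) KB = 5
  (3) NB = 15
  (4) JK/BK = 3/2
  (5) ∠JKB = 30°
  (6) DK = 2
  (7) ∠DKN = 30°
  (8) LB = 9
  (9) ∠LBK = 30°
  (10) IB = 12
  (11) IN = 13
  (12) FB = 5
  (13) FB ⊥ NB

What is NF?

Step 1: By the law of cosines on triangle NBF: NF² = 15² + 5² − 2·15·5·cos(90°) = 250, so NF = 5·√10.

Therefore, the length of NF = 5·√10.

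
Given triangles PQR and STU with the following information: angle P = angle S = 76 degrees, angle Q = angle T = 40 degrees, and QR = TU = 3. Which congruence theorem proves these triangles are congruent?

The given information matches AAS: Two pairs of corresponding angles and a non-included side are equal (Angle-Angle-Side).

AAS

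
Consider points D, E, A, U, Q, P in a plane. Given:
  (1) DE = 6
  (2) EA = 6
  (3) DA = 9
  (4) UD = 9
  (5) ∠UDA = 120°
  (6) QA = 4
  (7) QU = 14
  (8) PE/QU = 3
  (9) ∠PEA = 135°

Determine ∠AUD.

Step 1: By the law of cosines on triangle UDA: UA² = 9² + 9² − 2·9·9·cos(120°) = 243, so UA = 9·√3.
Step 2: By the inverse law of cosines on triangle AUD: cos(∠AUD) = ((9·√3)² + 9² − 9²) / (2·9·√3·9) = 243/280.59 = 0.866, so ∠AUD = 30°.

Therefore, the measure of angle ∠AUD = 30°.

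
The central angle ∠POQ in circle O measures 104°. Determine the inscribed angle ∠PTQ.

An inscribed angle intercepts an arc from a point on the circle, while the central angle intercepts the same arc from the center.
The inscribed angle is always half the central angle: 104° / 2 = 52°.

52°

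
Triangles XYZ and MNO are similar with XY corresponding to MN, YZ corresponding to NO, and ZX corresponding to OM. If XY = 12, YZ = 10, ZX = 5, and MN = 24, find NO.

Since the triangles are similar, the ratio of corresponding sides is constant.
Scale factor k = MN / XY = 24 / 12 = 2
NO = k * YZ = 2 * 10 = 20

20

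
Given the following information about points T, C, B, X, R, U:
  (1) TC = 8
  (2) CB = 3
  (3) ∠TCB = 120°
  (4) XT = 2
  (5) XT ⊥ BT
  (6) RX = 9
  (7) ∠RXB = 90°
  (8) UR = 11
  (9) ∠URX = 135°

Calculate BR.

Step 1: By the law of cosines on triangle BCT: BT² = 3² + 8² − 2·3·8·cos(120°) = 97, so BT = √97.
Step 2: By the law of cosines on triangle BTX: BX² = √97² + 2² − 2·√97·2·cos(90°) = 101, so BX = √101.
Step 3: By the law of cosines on triangle BXR: BR² = √101² + 9² − 2·√101·9·cos(90°) = 182, so BR = √182.

Therefore, the length of BR = √182.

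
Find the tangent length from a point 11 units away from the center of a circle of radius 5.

The tangent, radius, and line from the external point to the center form a right triangle.
The right angle is where the tangent meets the radius.
By the Pythagorean theorem: tangent² + 5² = 11²
tangent² = 121 - 25 = 96
tangent = 4*sqrt(6)

4*sqrt(6)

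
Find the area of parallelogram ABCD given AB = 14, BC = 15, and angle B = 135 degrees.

The area of a parallelogram equals the product of two adjacent sides times the sine of the included angle.
This is because the height equals 15 * sin(135°) = 15*sqrt(2)/2.
Area = 14 * 15*sqrt(2)/2 = 105*sqrt(2)

105*sqrt(2)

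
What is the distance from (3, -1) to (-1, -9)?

The horizontal distance is |-1 - 3| = 4 and the vertical distance is |-9 - -1| = 8.
By the Pythagorean theorem, d = sqrt(4^2 + 8^2) = sqrt(80) = 4*sqrt(5).

4*sqrt(5)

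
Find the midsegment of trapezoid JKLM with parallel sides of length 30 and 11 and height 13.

The midsegment of a trapezoid = (base1 + base2) / 2
midsegment = (30 + 11) / 2
midsegment = 41 / 2
midsegment = 41/2

41/2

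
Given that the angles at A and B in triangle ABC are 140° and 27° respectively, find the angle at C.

angle C = 180 - 140 - 27 = 13 degrees.

13 degrees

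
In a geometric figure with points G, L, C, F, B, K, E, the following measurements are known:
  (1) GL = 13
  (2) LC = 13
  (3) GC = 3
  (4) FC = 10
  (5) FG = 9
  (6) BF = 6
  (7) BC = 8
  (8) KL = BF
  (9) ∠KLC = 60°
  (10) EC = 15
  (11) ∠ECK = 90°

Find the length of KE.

From the given relations: KL = BF = 6.
Step 1: By the law of cosines on triangle CLK: CK² = 13² + 6² − 2·13·6·cos(60°) = 127, so CK = √127.
Step 2: By the law of cosines on triangle KCE: KE² = √127² + 15² − 2·√127·15·cos(90°) = 352, so KE = 4·√22.

Therefore, the length of KE = 4·√22.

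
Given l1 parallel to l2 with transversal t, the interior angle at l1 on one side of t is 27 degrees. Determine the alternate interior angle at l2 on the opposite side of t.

Alternate interior angles formed by parallel lines and a transversal are equal.
The given angle is 27 degrees.
The alternate interior angle = 27 degrees.

27 degrees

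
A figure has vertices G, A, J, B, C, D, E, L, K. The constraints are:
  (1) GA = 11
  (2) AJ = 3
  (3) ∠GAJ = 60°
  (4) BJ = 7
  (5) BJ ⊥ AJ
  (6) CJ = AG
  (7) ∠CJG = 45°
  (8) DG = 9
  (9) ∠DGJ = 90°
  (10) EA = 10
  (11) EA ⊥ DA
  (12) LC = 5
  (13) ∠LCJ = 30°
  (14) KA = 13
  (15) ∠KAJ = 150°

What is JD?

Step 1: By the law of cosines on triangle JAG: JG² = 3² + 11² − 2·3·11·cos(60°) = 97, so JG = √97.
Step 2: By the law of cosines on triangle JGD: JD² = √97² + 9² − 2·√97·9·cos(90°) = 178, so JD = √178.

Therefore, the length of JD = √178.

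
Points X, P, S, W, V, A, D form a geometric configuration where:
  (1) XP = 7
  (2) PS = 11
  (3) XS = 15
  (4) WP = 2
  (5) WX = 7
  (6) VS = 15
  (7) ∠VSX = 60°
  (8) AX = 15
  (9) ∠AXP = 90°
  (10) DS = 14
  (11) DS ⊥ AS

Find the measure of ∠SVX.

Step 1: By the law of cosines on triangle VSX: VX² = 15² + 15² − 2·15·15·cos(60°) = 225, so VX = 15.
Step 2: By the inverse law of cosines on triangle SVX: cos(∠SVX) = (15² + 15² − 15²) / (2·15·15) = 225/450 = 0.5, so ∠SVX = 60°.

Therefore, the measure of angle ∠SVX = 60°.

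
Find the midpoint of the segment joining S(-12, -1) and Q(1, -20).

The midpoint is the point halfway along the segment.
Move half the horizontal distance: -12 + (1 - -12)/2 = -12 + 13/2 = -11/2
Move half the vertical distance: -1 + (-20 - -1)/2 = -1 + -19/2 = -21/2
Midpoint = (-11/2, -21/2)

(-11/2, -21/2)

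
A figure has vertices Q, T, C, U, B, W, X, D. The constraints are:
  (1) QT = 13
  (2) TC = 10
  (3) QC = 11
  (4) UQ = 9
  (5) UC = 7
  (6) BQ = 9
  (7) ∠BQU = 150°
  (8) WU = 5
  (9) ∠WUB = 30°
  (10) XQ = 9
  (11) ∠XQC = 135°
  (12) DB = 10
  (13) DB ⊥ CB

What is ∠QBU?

Step 1: By the law of cosines on triangle BQU: BU² = 9² + 9² − 2·9·9·cos(150°) = 302.3, so BU ≈ 17.39.
Step 2: By the inverse law of cosines on triangle QBU: cos(∠QBU) = (9² + 17.39² − 9²) / (2·9·17.39) = 302.3/312.96 = 0.9659, so ∠QBU = 15°.

Therefore, the measure of angle ∠QBU = 15°.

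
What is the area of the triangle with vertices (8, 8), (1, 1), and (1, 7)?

The Shoelace formula computes the area from vertex coordinates by summing cross products.
For vertices (8,8), (1,1), (1,7):
Signed sum = 8*1 - 1*8 + 1*7 - 1*1 + 1*8 - 8*7
= 0 + 6 + -48 = -42
Area = (1/2)|-42| = 21.

21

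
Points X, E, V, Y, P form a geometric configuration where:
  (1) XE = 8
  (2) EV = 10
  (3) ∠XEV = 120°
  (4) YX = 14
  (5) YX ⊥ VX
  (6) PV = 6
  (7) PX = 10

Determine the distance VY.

Step 1: By the law of cosines on triangle XEV: XV² = 8² + 10² − 2·8·10·cos(120°) = 244, so XV = 2·√61.
Step 2: By the law of cosines on triangle VXY: VY² = (2·√61)² + 14² − 2·2·√61·14·cos(90°) = 440, so VY = 2·√110.

Therefore, the length of VY = 2·√110.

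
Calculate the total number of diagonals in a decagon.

Each of the 10 vertices connects to 7 non-adjacent vertices via diagonals.
Total connections = 10 × 7 = 70, but each diagonal is counted twice.
Number of diagonals = 70 / 2 = 35.

35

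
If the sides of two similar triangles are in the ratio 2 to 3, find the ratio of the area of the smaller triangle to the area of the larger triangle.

The ratio of areas of similar triangles equals the square of the side ratio.
Side ratio = 2:3
Area ratio = (2/3)^2 = 4/9 = 4:9

4:9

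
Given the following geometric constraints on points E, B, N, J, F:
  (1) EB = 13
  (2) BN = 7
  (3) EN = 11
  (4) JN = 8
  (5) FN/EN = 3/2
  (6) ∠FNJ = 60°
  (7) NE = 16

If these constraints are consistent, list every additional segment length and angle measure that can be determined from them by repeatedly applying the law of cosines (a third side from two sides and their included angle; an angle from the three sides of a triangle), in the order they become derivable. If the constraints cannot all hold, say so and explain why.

These constraints are not satisfiable: (3) EN = 11 and (7) NE = 16 assign two different lengths to the same segment. No planar figure meets all of them, so nothing further can be derived.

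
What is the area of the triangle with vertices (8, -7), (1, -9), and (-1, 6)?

Shoelace: Area = (1/2)|8(-9-6) + 1(6--7) + -1(-7--9)| = (1/2)(109) = 109/2

109/2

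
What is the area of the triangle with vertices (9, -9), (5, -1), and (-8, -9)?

Using the Shoelace formula for a triangle:
Area = (1/2)|x0(y1 - y2) + x1(y2 - y0) + x2(y0 - y1)|
Area = (1/2)|9(-1 - -9) + 5(-9 - -9) + -8(-9 - -1)|
Area = (1/2)|72 + 0 + 64|
Area = (1/2)|136|
Area = (1/2)(136)
Area = 68

68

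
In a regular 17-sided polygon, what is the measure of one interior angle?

Each interior angle of a regular n-gon is (n - 2) * 180 / n.
For n = 17: (17 - 2) * 180 / 17 = 2700/17 = 2700/17 degrees.

2700/17 degrees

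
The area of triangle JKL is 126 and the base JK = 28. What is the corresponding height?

Area = (1/2) * base * height
height = 2 * Area / base
height = 2 * 126 / 28
height = 252 / 28
height = 9

9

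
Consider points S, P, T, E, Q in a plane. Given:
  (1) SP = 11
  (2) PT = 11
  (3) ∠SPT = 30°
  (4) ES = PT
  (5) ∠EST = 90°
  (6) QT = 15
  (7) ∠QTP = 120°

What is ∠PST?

Step 1: By the law of cosines on triangle SPT: ST² = 11² + 11² − 2·11·11·cos(30°) = 32.42, so ST ≈ 5.69.
Step 2: By the inverse law of cosines on triangle PST: cos(∠PST) = (11² + 5.69² − 11²) / (2·11·5.69) = 32.42/125.27 = 0.2588, so ∠PST = 75°.

Therefore, the measure of angle ∠PST = 75°.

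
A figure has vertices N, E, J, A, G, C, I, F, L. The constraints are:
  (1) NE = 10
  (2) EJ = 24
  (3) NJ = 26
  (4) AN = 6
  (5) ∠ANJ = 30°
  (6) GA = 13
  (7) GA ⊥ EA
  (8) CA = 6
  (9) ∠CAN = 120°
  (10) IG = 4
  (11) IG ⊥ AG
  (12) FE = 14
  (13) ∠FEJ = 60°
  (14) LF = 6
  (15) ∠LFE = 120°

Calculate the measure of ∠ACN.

Step 1: By the law of cosines on triangle CAN: CN² = 6² + 6² − 2·6·6·cos(120°) = 108, so CN = 6·√3.
Step 2: By the inverse law of cosines on triangle ACN: cos(∠ACN) = (6² + (6·√3)² − 6²) / (2·6·6·√3) = 108/124.71 = 0.866, so ∠ACN = 30°.

Therefore, the measure of angle ∠ACN = 30°.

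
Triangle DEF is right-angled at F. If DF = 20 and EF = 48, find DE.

By the Pythagorean theorem: DE^2 = DF^2 + EF^2
DE^2 = 20^2 + 48^2 = 400 + 2304 = 2704
DE = sqrt(2704) = 52

52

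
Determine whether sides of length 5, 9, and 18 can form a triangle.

The longest side is 18. The other two sides sum to 5 + 9 = 14.
Since 14 ≤ 18, the two shorter sides cannot reach around to close the triangle.

No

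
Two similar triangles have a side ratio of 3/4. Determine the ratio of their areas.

Area ratio = (side ratio)^2 = (3/4)^2 = 9:16.

9:16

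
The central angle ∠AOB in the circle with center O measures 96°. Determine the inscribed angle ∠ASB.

Inscribed angle = 96° / 2 = 48° (inscribed angle theorem).

48°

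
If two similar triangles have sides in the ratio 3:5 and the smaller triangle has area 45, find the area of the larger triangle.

For similar figures, the area ratio equals the square of the side ratio.
Side ratio (the smaller triangle to the larger triangle) = 3:5, so area ratio = 3^2:5^2 = 9:25.
If the area of the smaller triangle is 45, then the area of the larger triangle = 45 * (25/9) = 125.

125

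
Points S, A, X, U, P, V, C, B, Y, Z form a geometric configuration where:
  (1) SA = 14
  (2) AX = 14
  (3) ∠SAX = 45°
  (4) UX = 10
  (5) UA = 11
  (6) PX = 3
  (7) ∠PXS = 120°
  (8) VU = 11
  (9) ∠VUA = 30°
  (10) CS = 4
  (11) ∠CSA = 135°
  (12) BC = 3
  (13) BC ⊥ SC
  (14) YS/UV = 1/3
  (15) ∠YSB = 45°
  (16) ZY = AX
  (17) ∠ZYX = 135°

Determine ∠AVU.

Step 1: By the law of cosines on triangle VUA: VA² = 11² + 11² − 2·11·11·cos(30°) = 32.42, so VA ≈ 5.69.
Step 2: By the inverse law of cosines on triangle AVU: cos(∠AVU) = (5.69² + 11² − 11²) / (2·5.69·11) = 32.42/125.27 = 0.2588, so ∠AVU = 75°.

Therefore, the measure of angle ∠AVU = 75°.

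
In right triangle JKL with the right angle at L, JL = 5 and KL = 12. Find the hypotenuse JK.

By the Pythagorean theorem: JK^2 = JL^2 + KL^2
JK^2 = 5^2 + 12^2 = 25 + 144 = 169
JK = sqrt(169) = 13

13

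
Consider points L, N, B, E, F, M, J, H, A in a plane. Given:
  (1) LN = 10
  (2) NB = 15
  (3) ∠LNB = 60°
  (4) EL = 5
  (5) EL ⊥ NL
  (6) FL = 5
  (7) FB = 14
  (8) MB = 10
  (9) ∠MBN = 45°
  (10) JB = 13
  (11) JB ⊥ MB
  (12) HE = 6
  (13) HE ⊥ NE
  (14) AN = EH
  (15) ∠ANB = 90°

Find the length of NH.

Step 1: By the law of cosines on triangle ELN: EN² = 5² + 10² − 2·5·10·cos(90°) = 125, so EN = 5·√5.
Step 2: By the law of cosines on triangle NEH: NH² = (5·√5)² + 6² − 2·5·√5·6·cos(90°) = 161, so NH = √161.

Therefore, the length of NH = √161.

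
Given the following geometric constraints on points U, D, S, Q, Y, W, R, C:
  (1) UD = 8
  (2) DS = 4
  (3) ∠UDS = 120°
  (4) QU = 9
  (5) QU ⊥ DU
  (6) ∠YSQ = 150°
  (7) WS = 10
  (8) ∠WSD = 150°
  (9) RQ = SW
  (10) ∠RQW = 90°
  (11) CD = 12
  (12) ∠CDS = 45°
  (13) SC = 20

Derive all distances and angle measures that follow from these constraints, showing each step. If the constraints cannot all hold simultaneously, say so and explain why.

These constraints are not satisfiable: by the triangle inequality in triangle DSC, (2) DS = 4 and (11) CD = 12 force SC ≤ 4 + 12 = 16, but (13) says SC = 20. No planar figure meets all of them, so nothing further can be derived.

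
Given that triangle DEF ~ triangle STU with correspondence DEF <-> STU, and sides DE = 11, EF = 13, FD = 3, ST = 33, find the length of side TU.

Similar triangles have proportional sides. Setting up the proportion:
ST / DE = TU / EF
33 / 11 = TU / 13
TU = 13 * 33 / 11 = 39.

39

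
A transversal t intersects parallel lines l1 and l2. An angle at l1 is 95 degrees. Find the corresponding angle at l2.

Corresponding angles are equal: 95 degrees.

95 degrees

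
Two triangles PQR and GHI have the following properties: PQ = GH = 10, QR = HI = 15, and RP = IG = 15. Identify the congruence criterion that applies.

The given information provides:
PQ = GH = 10, QR = HI = 15, and RP = IG = 15
This matches the SSS congruence theorem.
All three pairs of corresponding sides are equal (Side-Side-Side).

SSS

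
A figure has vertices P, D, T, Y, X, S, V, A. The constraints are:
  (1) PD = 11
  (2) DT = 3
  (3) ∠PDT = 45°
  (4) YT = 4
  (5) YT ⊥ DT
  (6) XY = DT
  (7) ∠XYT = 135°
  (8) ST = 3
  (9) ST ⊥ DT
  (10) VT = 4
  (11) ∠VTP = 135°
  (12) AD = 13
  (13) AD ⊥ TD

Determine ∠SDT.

Step 1: By the law of cosines on triangle DTS: DS² = 3² + 3² − 2·3·3·cos(90°) = 18, so DS = 3·√2.
Step 2: By the inverse law of cosines on triangle SDT: cos(∠SDT) = ((3·√2)² + 3² − 3²) / (2·3·√2·3) = 18/25.46 = 0.7071, so ∠SDT = 45°.

Therefore, the measure of angle ∠SDT = 45°.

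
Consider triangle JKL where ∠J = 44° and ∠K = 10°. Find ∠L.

The interior angles sum to 180°: angle L = 180 - 44 - 10 = 126°.
The triangle is obtuse (angles 44°, 10°, 126°).

126 degrees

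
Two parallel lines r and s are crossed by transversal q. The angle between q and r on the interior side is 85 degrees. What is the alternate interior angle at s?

Alternate interior angles lie on opposite sides of the transversal, between the parallel lines.
By the alternate interior angle theorem, they are equal: 85 degrees.

85 degrees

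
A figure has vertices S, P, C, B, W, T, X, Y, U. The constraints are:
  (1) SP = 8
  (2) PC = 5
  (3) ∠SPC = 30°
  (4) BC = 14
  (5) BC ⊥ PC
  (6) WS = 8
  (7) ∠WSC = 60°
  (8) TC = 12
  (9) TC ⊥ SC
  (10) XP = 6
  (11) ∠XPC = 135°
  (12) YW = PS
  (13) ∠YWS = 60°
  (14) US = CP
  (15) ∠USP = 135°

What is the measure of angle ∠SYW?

From the given relations: YW = PS = 8.
Step 1: By the law of cosines on triangle YWS: YS² = 8² + 8² − 2·8·8·cos(60°) = 64, so YS = 8.
Step 2: By the inverse law of cosines on triangle SYW: cos(∠SYW) = (8² + 8² − 8²) / (2·8·8) = 64/128 = 0.5, so ∠SYW = 60°.

Therefore, the measure of angle ∠SYW = 60°.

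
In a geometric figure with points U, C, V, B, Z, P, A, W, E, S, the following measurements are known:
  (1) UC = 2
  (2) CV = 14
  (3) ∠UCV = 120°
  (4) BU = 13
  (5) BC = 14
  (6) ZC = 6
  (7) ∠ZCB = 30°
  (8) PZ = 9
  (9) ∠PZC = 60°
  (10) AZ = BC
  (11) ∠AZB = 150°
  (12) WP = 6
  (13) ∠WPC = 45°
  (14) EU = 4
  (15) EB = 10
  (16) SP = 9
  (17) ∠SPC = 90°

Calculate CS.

Step 1: By the law of cosines on triangle CZP: CP² = 6² + 9² − 2·6·9·cos(60°) = 63, so CP = 3·√7.
Step 2: By the law of cosines on triangle CPS: CS² = (3·√7)² + 9² − 2·3·√7·9·cos(90°) = 144, so CS = 12.

Therefore, the length of CS = 12.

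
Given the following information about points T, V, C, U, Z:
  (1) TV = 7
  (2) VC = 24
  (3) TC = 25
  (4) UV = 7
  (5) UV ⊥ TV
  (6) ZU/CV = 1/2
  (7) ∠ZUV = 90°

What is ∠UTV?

Step 1: By the law of cosines on triangle TVU: TU² = 7² + 7² − 2·7·7·cos(90°) = 98, so TU = 7·√2.
Step 2: By the inverse law of cosines on triangle UTV: cos(∠UTV) = ((7·√2)² + 7² − 7²) / (2·7·√2·7) = 98/138.59 = 0.7071, so ∠UTV = 45°.

Therefore, the measure of angle ∠UTV = 45°.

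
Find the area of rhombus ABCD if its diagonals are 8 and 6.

Area of a rhombus = (d1 * d2) / 2
Area = (8 * 6) / 2
Area = 48 / 2
Area = 24

24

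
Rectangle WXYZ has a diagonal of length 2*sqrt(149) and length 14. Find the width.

The diagonal of a rectangle forms a right triangle with the two sides.
Rearranging the Pythagorean theorem: missing side = sqrt(d^2 - known^2).
= sqrt(596 - 196) = sqrt(400) = 20.

20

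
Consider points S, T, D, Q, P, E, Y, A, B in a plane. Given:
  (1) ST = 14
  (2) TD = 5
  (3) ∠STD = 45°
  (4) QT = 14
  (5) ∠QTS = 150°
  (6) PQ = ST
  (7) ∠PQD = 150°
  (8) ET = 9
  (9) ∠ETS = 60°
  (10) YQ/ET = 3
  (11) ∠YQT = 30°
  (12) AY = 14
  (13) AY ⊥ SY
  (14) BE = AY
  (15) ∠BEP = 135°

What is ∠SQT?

Step 1: By the law of cosines on triangle QTS: QS² = 14² + 14² − 2·14·14·cos(150°) = 731.48, so QS ≈ 27.05.
Step 2: By the inverse law of cosines on triangle SQT: cos(∠SQT) = (27.05² + 14² − 14²) / (2·27.05·14) = 731.48/757.29 = 0.9659, so ∠SQT = 15°.

Therefore, the measure of angle ∠SQT = 15°.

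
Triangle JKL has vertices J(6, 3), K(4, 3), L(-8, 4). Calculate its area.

Using the Shoelace formula for a triangle:
Area = (1/2)|x0(y1 - y2) + x1(y2 - y0) + x2(y0 - y1)|
Area = (1/2)|6(3 - 4) + 4(4 - 3) + -8(3 - 3)|
Area = (1/2)|-6 + 4 + 0|
Area = (1/2)|-2|
Area = (1/2)(2)
Area = 1

1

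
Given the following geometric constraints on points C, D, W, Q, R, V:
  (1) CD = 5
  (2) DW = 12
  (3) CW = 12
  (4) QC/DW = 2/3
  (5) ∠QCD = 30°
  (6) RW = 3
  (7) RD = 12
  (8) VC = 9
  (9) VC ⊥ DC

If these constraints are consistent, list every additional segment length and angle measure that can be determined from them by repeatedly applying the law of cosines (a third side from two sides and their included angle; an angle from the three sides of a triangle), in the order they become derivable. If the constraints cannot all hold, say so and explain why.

The constraints are consistent. Derivable facts, in order:
After 1 step:
- DQ ≈ 4.44
- DV = √106
- ∠CDW = 77.98°
- ∠CWD = 24.05°
- ∠DCW = 77.98°
- ∠DRW = 82.82°
- ∠DWR = 82.82°
- ∠RDW = 14.36°
After 2 steps:
- ∠CDQ = 115.74°
- ∠CDV = 60.95°
- ∠CQD = 34.26°
- ∠CVD = 29.05°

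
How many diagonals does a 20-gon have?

Each of the 20 vertices connects to 17 non-adjacent vertices via diagonals.
Total connections = 20 × 17 = 340, but each diagonal is counted twice.
Number of diagonals = 340 / 2 = 170.

170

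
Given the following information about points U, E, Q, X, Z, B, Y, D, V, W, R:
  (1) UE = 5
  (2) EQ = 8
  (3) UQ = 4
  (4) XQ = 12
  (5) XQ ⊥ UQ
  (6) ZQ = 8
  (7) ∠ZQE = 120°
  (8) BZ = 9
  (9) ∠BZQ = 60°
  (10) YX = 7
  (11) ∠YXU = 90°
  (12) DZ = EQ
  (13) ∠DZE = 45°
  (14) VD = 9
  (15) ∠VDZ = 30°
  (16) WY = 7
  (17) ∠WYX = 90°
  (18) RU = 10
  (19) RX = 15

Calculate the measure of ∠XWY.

Step 1: By the law of cosines on triangle WYX: WX² = 7² + 7² − 2·7·7·cos(90°) = 98, so WX = 7·√2.
Step 2: By the inverse law of cosines on triangle XWY: cos(∠XWY) = ((7·√2)² + 7² − 7²) / (2·7·√2·7) = 98/138.59 = 0.7071, so ∠XWY = 45°.

Therefore, the measure of angle ∠XWY = 45°.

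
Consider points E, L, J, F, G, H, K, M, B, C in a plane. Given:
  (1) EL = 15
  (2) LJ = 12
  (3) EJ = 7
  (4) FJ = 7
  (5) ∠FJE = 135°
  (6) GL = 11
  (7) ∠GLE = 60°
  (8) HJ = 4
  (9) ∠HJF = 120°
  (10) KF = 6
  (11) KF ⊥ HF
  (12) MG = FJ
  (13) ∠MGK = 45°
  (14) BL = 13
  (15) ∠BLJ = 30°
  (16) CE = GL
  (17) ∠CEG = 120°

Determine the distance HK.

Step 1: By the law of cosines on triangle FJH: FH² = 7² + 4² − 2·7·4·cos(120°) = 93, so FH = √93.
Step 2: By the law of cosines on triangle HFK: HK² = √93² + 6² − 2·√93·6·cos(90°) = 129, so HK = √129.

Therefore, the length of HK = √129.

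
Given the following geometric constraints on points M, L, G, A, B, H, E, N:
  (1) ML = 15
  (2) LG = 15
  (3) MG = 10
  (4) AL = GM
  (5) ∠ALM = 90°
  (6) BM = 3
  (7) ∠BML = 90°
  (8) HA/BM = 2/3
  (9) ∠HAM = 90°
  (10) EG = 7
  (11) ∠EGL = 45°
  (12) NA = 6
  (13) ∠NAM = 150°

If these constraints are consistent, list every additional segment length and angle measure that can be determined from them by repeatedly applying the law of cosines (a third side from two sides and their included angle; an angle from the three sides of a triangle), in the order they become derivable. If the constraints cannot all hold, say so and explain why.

The constraints are consistent. Derivable facts, in order:
After 1 step:
- LB = 3·√26
- LE ≈ 11.2
- MA = 5·√13
- ∠GLM = 38.94°
- ∠GML = 70.53°
- ∠LGM = 70.53°
After 2 steps:
- MH ≈ 18.14
- MN ≈ 23.42
- ∠AML = 33.69°
- ∠BLM = 11.31°
- ∠ELG = 26.22°
- ∠GEL = 108.78°
- ∠LAM = 56.31°
- ∠LBM = 78.69°
After 3 steps:
- ∠AHM = 83.67°
- ∠AMH = 6.33°
- ∠AMN = 7.36°
- ∠ANM = 22.64°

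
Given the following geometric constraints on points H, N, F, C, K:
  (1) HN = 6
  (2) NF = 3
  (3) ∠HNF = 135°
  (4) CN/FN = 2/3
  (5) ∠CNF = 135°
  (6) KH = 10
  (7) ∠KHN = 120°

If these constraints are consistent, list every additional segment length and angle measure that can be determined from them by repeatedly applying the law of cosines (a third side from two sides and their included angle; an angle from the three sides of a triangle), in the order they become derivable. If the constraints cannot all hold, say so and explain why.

The constraints are consistent. Derivable facts, in order:
After 1 step:
- FC ≈ 4.64
- HF ≈ 8.39
- NK = 14
After 2 steps:
- ∠CFN = 17.76°
- ∠FCN = 27.24°
- ∠FHN = 14.64°
- ∠HFN = 30.36°
- ∠HKN = 21.79°
- ∠HNK = 38.21°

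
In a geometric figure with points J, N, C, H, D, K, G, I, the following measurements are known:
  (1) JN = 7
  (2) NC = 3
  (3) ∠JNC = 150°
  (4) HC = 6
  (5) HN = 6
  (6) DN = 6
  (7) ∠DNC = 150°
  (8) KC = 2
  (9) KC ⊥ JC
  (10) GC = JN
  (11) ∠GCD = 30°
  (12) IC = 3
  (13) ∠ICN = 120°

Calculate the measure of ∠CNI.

Step 1: By the law of cosines on triangle NCI: NI² = 3² + 3² − 2·3·3·cos(120°) = 27, so NI = 3·√3.
Step 2: By the inverse law of cosines on triangle CNI: cos(∠CNI) = (3² + (3·√3)² − 3²) / (2·3·3·√3) = 27/31.18 = 0.866, so ∠CNI = 30°.

Therefore, the measure of angle ∠CNI = 30°.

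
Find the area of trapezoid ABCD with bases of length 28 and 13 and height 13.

Area of a trapezoid = (base1 + base2) * height / 2
Area = (28 + 13) * 13 / 2
Area = 41 * 13 / 2
Area = 533 / 2
Area = 533/2

533/2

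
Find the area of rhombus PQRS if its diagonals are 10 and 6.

The diagonals of a rhombus divide it into four right triangles.
Each triangle has legs 10/ 2 = 5 and 6/2 = 3, so each has area (1/2)*5*3 = 15/2.
Four such triangles give total area = (d1 * d2) / 2 = 30.

30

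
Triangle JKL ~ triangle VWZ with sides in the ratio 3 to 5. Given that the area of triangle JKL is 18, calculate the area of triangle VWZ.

The ratio of areas of similar triangles = (side ratio)^2.
Side ratio = 3:5, so area ratio = 9:25.
Area of VWZ / Area of JKL = 25/9
Area of VWZ = 18 * 25/9 = 50

50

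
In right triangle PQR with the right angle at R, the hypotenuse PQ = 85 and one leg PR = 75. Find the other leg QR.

Rearranging the Pythagorean theorem to solve for the unknown leg:
leg^2 = hypotenuse^2 - known_leg^2 = 7225 - 5625 = 1600
leg = sqrt(1600) = 40.

40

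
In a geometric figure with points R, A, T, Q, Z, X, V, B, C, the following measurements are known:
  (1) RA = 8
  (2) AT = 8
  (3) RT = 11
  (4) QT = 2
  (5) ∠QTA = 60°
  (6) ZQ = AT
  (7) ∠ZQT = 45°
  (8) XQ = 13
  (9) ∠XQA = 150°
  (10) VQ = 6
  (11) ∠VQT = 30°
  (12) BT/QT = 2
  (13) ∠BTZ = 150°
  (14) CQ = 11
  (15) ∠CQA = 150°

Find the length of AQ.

Step 1: By the law of cosines on triangle ATQ: AQ² = 8² + 2² − 2·8·2·cos(60°) = 52, so AQ = 2·√13.

Therefore, the length of AQ = 2·√13.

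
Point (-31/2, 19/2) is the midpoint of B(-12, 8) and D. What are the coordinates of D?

Using the midpoint formula: M = ((x1 + x2)/2, (y1 + y2)/2)
We know M = (-31/2, 19/2) and B = (-12, 8)
For x: -31/2 = (-12 + x2)/2, so x2 = 2*-31/2 - -12 = -19
For y: 19/2 = (8 + y2)/2, so y2 = 2*19/2 - 8 = 11
D = (-19, 11)

(-19, 11)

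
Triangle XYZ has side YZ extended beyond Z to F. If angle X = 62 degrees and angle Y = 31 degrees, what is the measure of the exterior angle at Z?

Exterior angle = 62 + 31 = 93 degrees (exterior angle theorem).

93 degrees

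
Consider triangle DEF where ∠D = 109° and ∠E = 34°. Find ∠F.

By the triangle angle sum property, the three interior angles of any triangle add up to 180°.
We know angle D = 109° and angle E = 34°, so their sum is 143°.
Therefore angle F = 180° - 143° = 37°.

37 degrees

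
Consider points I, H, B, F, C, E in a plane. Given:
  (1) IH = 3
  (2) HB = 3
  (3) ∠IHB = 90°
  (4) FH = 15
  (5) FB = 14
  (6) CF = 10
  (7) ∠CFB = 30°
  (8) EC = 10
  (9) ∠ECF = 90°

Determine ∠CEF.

Step 1: By the law of cosines on triangle ECF: EF² = 10² + 10² − 2·10·10·cos(90°) = 200, so EF = 10·√2.
Step 2: By the inverse law of cosines on triangle CEF: cos(∠CEF) = (10² + (10·√2)² − 10²) / (2·10·10·√2) = 200/282.84 = 0.7071, so ∠CEF = 45°.

Therefore, the measure of angle ∠CEF = 45°.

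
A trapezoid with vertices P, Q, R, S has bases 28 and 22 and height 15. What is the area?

A trapezoid's area equals the midsegment times the height.
The midsegment is (28 + 22) / 2 = 25.
Area = 25 * 15 = 375.

375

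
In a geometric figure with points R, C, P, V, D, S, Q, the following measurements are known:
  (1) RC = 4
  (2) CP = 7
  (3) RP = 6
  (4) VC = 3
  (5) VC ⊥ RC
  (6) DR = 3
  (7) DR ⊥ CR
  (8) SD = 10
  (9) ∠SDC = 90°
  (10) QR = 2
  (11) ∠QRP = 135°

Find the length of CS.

Step 1: By the law of cosines on triangle CRD: CD² = 4² + 3² − 2·4·3·cos(90°) = 25, so CD = 5.
Step 2: By the law of cosines on triangle CDS: CS² = 5² + 10² − 2·5·10·cos(90°) = 125, so CS = 5·√5.

Therefore, the length of CS = 5·√5.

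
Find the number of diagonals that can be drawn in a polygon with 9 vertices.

Each of the 9 vertices connects to 6 non-adjacent vertices via diagonals.
Total connections = 9 × 6 = 54, but each diagonal is counted twice.
Number of diagonals = 54 / 2 = 27.

27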